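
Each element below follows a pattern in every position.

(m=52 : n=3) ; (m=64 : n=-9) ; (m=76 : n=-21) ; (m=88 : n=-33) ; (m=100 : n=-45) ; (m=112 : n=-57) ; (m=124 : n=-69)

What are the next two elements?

M goes 52, 64, 76, 88, 100, 112, 124 → 136 → 148 (+12 each step).
For the n, −12 each step: 3, -9, -21, -33, -45, -57, -69 → -81 → -93.
So the next two elements are (m=136 : n=-81) and (m=148 : n=-93).

(m=136 : n=-81), (m=148 : n=-93)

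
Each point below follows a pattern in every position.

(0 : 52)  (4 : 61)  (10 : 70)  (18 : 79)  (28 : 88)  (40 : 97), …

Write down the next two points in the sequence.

(54 : 106), (70 : 115)

First coordinate: differences are 4, 6, 8, … (increasing by 2 each time); 0, 4, 10, 18, 28, 40 → 54 → 70.
Second coordinate — +9 each step: 52, 61, 70, 79, 88, 97 → 106 → 115.
So the next two points are (54 : 106) and (70 : 115).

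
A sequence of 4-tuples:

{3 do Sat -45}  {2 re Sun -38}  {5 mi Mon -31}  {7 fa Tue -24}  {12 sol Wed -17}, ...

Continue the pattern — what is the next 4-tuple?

{19 la Thu -10}

First slot — each term is the sum of the two before it: 3, 2, 5, 7, 12 → 19.
For the note, runs through the solfège scale do→ti: do, re, mi, fa, sol → la.
Day: Sat, Sun, Mon, Tue, Wed → Thu (runs through the weekdays Mon→Sun).
Fourth slot: -45, -38, -31, -24, -17 → -10 (+7 each step).
Putting it together: {19 la Thu -10}.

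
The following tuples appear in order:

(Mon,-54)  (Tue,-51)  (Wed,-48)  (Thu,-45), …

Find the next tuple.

Day goes Mon, Tue, Wed, Thu → Fri (runs through the weekdays Mon→Sun).
Second slot: +3 each step, so -54, -51, -48, -45 → -42.
So the next tuple is (Fri,-42).

(Fri,-42)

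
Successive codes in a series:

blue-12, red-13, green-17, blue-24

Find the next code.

red-34

Colour goes blue, red, green, blue → red (repeats blue → red → green).
Second component: differences are 1, 4, 7, … (increasing by 3 each time), so 12, 13, 17, 24 → 34.
So the next code is red-34.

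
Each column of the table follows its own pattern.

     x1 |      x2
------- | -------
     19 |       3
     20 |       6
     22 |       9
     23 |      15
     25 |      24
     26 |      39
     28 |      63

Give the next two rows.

Column x1 goes 19, 20, 22, 23, 25, 26, 28 → 29 → 31 (alternating steps +1, +2, +1, +2, …).
For the column x2, each term is the sum of the two before it: 3, 6, 9, 15, 24, 39, 63 → 102 → 165.
So the next two rows are 29  102 and 31  165.

29  102; 31  165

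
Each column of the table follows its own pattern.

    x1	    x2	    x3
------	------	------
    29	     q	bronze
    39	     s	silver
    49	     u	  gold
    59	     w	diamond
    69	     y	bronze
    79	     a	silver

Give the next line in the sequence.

89  c  gold

Column x1: 29, 39, 49, 59, 69, 79 → 89 (+10 each step).
Column x2 goes q, s, u, w, y, a → c (letters move forward 2 places in the alphabet, wrapping Z→A).
Column x3 goes bronze, silver, gold, diamond, bronze, silver → gold (repeats bronze → silver → gold → diamond).
So the next line is 89  c  gold.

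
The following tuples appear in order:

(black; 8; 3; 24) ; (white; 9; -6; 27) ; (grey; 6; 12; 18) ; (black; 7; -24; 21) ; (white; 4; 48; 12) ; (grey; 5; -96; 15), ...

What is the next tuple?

Shade: repeats black → white → grey, so black, white, grey, black, white, grey → black.
Second coordinate: alternating steps +1, −3, +1, −3, …, so 8, 9, 6, 7, 4, 5 → 2.
Third coordinate: ×(-2) each step; 3, -6, 12, -24, 48, -96 → 192.
Fourth coordinate — always 3 × the second coordinate: 24, 27, 18, 21, 12, 15 → 6.
Combining the parts gives (black; 2; 192; 6).

(black; 2; 192; 6)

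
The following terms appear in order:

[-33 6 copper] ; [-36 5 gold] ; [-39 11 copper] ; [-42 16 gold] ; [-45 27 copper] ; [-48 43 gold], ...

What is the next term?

First slot goes -33, -36, -39, -42, -45, -48 → -51 (−3 each step).
Second slot goes 6, 5, 11, 16, 27, 43 → 70 (each term is the sum of the two before it).
For the metal, alternates copper ↔ gold: copper, gold, copper, gold, copper, gold → copper.
Combining the parts gives [-51 70 copper].

[-51 70 copper]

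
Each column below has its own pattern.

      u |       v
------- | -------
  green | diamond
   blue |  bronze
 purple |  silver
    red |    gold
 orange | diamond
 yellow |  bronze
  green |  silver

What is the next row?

blue  gold

Column u — repeats green → blue → purple → red → orange → yellow: green, blue, purple, red, orange, yellow, green → blue.
Column v: diamond, bronze, silver, gold, diamond, bronze, silver → gold (repeats diamond → bronze → silver → gold).
Combining the parts gives blue  gold.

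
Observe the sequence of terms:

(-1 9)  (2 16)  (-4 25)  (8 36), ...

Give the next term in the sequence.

First coordinate: ×(-2) each step, so -1, 2, -4, 8 → -16.
Second coordinate: perfect squares: 3², 4², 5², …; 9, 16, 25, 36 → 49.
Putting it together: (-16 49).

(-16 49)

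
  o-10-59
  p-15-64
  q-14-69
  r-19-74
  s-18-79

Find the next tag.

t-23-84

Letter: letters move forward 1 place in the alphabet; o, p, q, r, s → t.
For the second component, alternating steps +5, −1, +5, −1, …: 10, 15, 14, 19, 18 → 23.
For the third component, +5 each step: 59, 64, 69, 74, 79 → 84.
So the next tag is t-23-84.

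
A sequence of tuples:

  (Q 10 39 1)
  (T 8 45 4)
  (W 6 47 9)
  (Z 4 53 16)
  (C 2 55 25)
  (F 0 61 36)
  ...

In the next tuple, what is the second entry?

Second entry: 10, 8, 6, 4, 2, 0 → -2 (−2 each step).

-2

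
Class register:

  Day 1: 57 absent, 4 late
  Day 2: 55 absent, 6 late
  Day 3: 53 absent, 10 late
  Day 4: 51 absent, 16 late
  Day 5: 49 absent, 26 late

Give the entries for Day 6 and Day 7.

47 absent, 42 late; 45 absent, 68 late

Absent — −2 each step: 57, 55, 53, 51, 49 → 47 → 45.
Late — each term is the sum of the two before it: 4, 6, 10, 16, 26 → 42 → 68.
So the next two records are 47 absent, 42 late and 45 absent, 68 late.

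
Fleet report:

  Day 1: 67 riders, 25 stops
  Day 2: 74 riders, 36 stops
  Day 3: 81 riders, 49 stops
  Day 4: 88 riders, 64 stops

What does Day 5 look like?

95 riders, 81 stops

Riders: +7 each step; 67, 74, 81, 88 → 95.
Stops: perfect squares: 5², 6², 7², …, so 25, 36, 49, 64 → 81.
So the next row is 95 riders, 81 stops.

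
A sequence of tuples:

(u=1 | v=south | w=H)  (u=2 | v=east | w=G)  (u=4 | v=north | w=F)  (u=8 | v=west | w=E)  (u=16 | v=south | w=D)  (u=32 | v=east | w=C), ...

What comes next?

(u=64 | v=north | w=B)

U: 1, 2, 4, 8, 16, 32 → 64 (×2 each step).
V goes south, east, north, west, south, east → north (repeats south → east → north → west).
W: letters move back 1 place in the alphabet; H, G, F, E, D, C → B.
Putting it together: (u=64 | v=north | w=B).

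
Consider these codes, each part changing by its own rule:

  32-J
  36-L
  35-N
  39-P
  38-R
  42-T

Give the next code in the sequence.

First component: alternating steps +4, −1, +4, −1, …, so 32, 36, 35, 39, 38, 42 → 41.
Letter — letters move forward 2 places in the alphabet: J, L, N, P, R, T → V.
So the next code is 41-V.

41-V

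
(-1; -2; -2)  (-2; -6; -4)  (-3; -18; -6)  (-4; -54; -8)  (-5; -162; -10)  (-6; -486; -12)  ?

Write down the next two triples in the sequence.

First component: −1 each step, so -1, -2, -3, -4, -5, -6 → -7 → -8.
Second component goes -2, -6, -18, -54, -162, -486 → -1458 → -4374 (×3 each step).
For the third component, always 2 × the first component: -2, -4, -6, -8, -10, -12 → -14 → -16.
So the next two triples are (-7; -1458; -14) and (-8; -4374; -16).

(-7; -1458; -14), (-8; -4374; -16)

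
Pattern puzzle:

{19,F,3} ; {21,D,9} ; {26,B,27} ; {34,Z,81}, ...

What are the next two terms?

For the first coordinate, differences are 2, 5, 8, … (increasing by 3 each time): 19, 21, 26, 34 → 45 → 59.
Letter: letters move back 2 places in the alphabet, wrapping A→Z, so F, D, B, Z → X → V.
Third coordinate — ×3 each step: 3, 9, 27, 81 → 243 → 729.
Putting the parts together: {45,X,243} and then {59,V,729}.

{45,X,243}, {59,V,729}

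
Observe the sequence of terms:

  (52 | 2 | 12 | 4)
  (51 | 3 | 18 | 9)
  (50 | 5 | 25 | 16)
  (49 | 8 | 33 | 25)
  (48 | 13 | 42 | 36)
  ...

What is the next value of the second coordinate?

First coordinate: 52, 51, 50, 49, 48 → 47 (−1 each step).
Second coordinate: each term is the sum of the two before it, so 2, 3, 5, 8, 13 → 21.
Third coordinate goes 12, 18, 25, 33, 42 → 52 (differences are 6, 7, 8, … (increasing by 1 each time)).
Fourth coordinate — perfect squares: 2², 3², 4², …: 4, 9, 16, 25, 36 → 49.

21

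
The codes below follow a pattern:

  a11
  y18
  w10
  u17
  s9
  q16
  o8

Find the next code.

m15

Letter: a, y, w, u, s, q, o → m (letters move back 2 places in the alphabet, wrapping A→Z).
Second component: alternating steps +7, −8, +7, −8, …, so 11, 18, 10, 17, 9, 16, 8 → 15.
Putting it together: m15.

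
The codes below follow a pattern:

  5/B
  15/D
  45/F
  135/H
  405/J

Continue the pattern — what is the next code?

First component: ×3 each step, so 5, 15, 45, 135, 405 → 1215.
Letter: B, D, F, H, J → L (letters move forward 2 places in the alphabet).
So the next code is 1215/L.

1215/L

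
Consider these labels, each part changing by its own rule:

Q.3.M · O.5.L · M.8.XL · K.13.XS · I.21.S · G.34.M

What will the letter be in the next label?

E

Letter: letters move back 2 places in the alphabet; Q, O, M, K, I, G → E.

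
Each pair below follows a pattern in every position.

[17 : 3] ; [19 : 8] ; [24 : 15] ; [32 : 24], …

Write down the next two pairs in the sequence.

First value: differences are 2, 5, 8, … (increasing by 3 each time), so 17, 19, 24, 32 → 43 → 57.
For the second value, differences are 5, 7, 9, … (increasing by 2 each time): 3, 8, 15, 24 → 35 → 48.
So the next two pairs are [43 : 35] and [57 : 48].

[43 : 35], [57 : 48]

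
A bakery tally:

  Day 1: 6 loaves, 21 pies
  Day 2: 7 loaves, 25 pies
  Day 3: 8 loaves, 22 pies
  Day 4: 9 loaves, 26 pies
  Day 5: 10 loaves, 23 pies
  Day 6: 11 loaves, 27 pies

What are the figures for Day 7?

Loaves goes 6, 7, 8, 9, 10, 11 → 12 (+1 each step).
Pies: 21, 25, 22, 26, 23, 27 → 24 (alternating steps +4, −3, +4, −3, …).
So the next record is 12 loaves, 24 pies.

12 loaves, 24 pies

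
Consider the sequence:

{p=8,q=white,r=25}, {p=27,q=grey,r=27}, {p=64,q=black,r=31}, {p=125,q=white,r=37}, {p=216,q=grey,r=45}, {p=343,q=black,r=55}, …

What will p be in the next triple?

P: perfect cubes: 2³, 3³, 4³, …, so 8, 27, 64, 125, 216, 343 → 512.

512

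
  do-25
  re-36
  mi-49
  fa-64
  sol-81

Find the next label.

la-100

Note — runs through the solfège scale do→ti: do, re, mi, fa, sol → la.
Second component: perfect squares: 5², 6², 7², …; 25, 36, 49, 64, 81 → 100.
Putting it together: la-100.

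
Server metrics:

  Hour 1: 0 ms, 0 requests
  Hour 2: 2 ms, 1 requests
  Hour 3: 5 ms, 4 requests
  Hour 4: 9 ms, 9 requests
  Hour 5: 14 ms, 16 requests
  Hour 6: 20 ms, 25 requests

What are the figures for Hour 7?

27 ms, 36 requests

Ms: differences are 2, 3, 4, … (increasing by 1 each time), so 0, 2, 5, 9, 14, 20 → 27.
Requests: differences are 1, 3, 5, … (increasing by 2 each time); 0, 1, 4, 9, 16, 25 → 36.
Combining the parts gives 27 ms, 36 requests.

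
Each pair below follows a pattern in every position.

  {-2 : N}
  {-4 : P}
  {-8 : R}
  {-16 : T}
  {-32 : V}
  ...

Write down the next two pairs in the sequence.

{-64 : X}, {-128 : Z}

First coordinate: ×2 each step, so -2, -4, -8, -16, -32 → -64 → -128.
Letter — letters move forward 2 places in the alphabet: N, P, R, T, V → X → Z.
So the next two pairs are {-64 : X} and {-128 : Z}.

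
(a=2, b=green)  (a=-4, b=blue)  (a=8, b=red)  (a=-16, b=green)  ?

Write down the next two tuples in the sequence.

(a=32, b=blue), (a=-64, b=red)

A — ×(-2) each step: 2, -4, 8, -16 → 32 → -64.
B: green, blue, red, green → blue → red (repeats green → blue → red).
Putting the parts together: (a=32, b=blue) and then (a=-64, b=red).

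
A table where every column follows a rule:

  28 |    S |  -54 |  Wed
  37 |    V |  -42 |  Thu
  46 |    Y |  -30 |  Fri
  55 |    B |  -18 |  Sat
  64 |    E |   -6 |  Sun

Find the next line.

First component: +9 each step, so 28, 37, 46, 55, 64 → 73.
For the letter, letters move forward 3 places in the alphabet, wrapping Z→A: S, V, Y, B, E → H.
For the third component, +12 each step: -54, -42, -30, -18, -6 → 6.
Day: runs through the weekdays Mon→Sun; Wed, Thu, Fri, Sat, Sun → Mon.
Combining the parts gives 73  H  6  Mon.

73  H  6  Mon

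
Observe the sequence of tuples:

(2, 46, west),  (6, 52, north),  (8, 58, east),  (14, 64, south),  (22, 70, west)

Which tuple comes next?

First value: each term is the sum of the two before it; 2, 6, 8, 14, 22 → 36.
For the second value, +6 each step: 46, 52, 58, 64, 70 → 76.
Direction: repeats west → north → east → south, so west, north, east, south, west → north.
Combining the parts gives (36, 76, north).

(36, 76, north)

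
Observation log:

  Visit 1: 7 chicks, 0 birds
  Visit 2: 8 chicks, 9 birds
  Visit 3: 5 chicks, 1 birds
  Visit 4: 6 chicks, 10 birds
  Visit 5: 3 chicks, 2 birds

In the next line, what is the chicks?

4

Chicks: 7, 8, 5, 6, 3 → 4 (alternating steps +1, −3, +1, −3, …).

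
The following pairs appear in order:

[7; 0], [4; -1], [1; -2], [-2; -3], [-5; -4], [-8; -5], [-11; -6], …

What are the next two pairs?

[-14; -7], [-17; -8]

First coordinate — −3 each step: 7, 4, 1, -2, -5, -8, -11 → -14 → -17.
Second coordinate: −1 each step, so 0, -1, -2, -3, -4, -5, -6 → -7 → -8.
Putting the parts together: [-14; -7] and then [-17; -8].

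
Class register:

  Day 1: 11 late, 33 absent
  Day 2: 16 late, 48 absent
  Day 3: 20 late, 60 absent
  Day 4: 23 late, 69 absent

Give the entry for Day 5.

25 late, 75 absent

For the late, differences are 5, 4, 3, … (decreasing by 1 each time): 11, 16, 20, 23 → 25.
For the absent, always 3 × the late: 33, 48, 60, 69 → 75.
Combining the parts gives 25 late, 75 absent.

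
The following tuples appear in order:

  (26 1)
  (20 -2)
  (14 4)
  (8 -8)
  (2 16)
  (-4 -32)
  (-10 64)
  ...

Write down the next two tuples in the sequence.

(-16 -128), (-22 256)

First slot goes 26, 20, 14, 8, 2, -4, -10 → -16 → -22 (−6 each step).
Second slot — ×(-2) each step: 1, -2, 4, -8, 16, -32, 64 → -128 → 256.
So the next two tuples are (-16 -128) and (-22 256).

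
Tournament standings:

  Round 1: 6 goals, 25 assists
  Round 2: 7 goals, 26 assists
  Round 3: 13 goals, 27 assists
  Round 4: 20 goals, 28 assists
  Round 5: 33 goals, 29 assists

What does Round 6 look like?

53 goals, 30 assists

Goals: each term is the sum of the two before it, so 6, 7, 13, 20, 33 → 53.
Assists: 25, 26, 27, 28, 29 → 30 (+1 each step).
Combining the parts gives 53 goals, 30 assists.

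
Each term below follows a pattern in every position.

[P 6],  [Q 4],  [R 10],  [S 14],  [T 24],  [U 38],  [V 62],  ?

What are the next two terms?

[W 100], [X 162]

Letter: letters move forward 1 place in the alphabet; P, Q, R, S, T, U, V → W → X.
For the second coordinate, each term is the sum of the two before it: 6, 4, 10, 14, 24, 38, 62 → 100 → 162.
Putting the parts together: [W 100] and then [X 162].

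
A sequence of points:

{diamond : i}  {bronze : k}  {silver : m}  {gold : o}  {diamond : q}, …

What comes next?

Rank: repeats diamond → bronze → silver → gold, so diamond, bronze, silver, gold, diamond → bronze.
Letter goes i, k, m, o, q → s (letters move forward 2 places in the alphabet).
Putting it together: {bronze : s}.

{bronze : s}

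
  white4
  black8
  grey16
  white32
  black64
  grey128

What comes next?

Shade goes white, black, grey, white, black, grey → white (repeats white → black → grey).
Second component: ×2 each step, so 4, 8, 16, 32, 64, 128 → 256.
So the next code is white256.

white256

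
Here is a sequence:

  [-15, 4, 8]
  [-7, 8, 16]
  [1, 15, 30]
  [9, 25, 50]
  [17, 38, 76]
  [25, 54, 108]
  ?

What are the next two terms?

First coordinate: +8 each step, so -15, -7, 1, 9, 17, 25 → 33 → 41.
Second coordinate goes 4, 8, 15, 25, 38, 54 → 73 → 95 (differences are 4, 7, 10, … (increasing by 3 each time)).
Third coordinate: always 2 × the second coordinate, so 8, 16, 30, 50, 76, 108 → 146 → 190.
So the next two terms are [33, 73, 146] and [41, 95, 190].

[33, 73, 146], [41, 95, 190]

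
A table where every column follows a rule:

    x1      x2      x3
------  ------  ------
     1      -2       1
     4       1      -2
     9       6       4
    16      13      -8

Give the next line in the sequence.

Column x1: perfect squares: 1², 2², 3², …, so 1, 4, 9, 16 → 25.
Column x2: differences are 3, 5, 7, … (increasing by 2 each time), so -2, 1, 6, 13 → 22.
Column x3: 1, -2, 4, -8 → 16 (×(-2) each step).
Combining the parts gives 25  22  16.

25  22  16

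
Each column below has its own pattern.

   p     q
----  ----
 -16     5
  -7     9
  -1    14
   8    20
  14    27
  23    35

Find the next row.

Column p goes -16, -7, -1, 8, 14, 23 → 29 (alternating steps +9, +6, +9, +6, …).
Column q: 5, 9, 14, 20, 27, 35 → 44 (differences are 4, 5, 6, … (increasing by 1 each time)).
Combining the parts gives 29  44.

29  44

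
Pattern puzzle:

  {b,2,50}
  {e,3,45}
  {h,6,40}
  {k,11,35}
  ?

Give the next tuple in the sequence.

Letter: letters move forward 3 places in the alphabet; b, e, h, k → n.
Second entry — differences are 1, 3, 5, … (increasing by 2 each time): 2, 3, 6, 11 → 18.
Third entry — −5 each step: 50, 45, 40, 35 → 30.
Putting it together: {n,18,30}.

{n,18,30}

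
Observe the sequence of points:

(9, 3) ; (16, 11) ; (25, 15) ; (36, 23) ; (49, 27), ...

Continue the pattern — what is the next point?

First entry: perfect squares: 3², 4², 5², …, so 9, 16, 25, 36, 49 → 64.
Second entry — alternating steps +8, +4, +8, +4, …: 3, 11, 15, 23, 27 → 35.
Combining the parts gives (64, 35).

(64, 35)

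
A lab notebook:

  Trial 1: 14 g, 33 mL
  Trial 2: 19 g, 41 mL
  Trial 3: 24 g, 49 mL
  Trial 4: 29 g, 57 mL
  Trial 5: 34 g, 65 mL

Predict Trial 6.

39 g, 73 mL

G — +5 each step: 14, 19, 24, 29, 34 → 39.
ML — +8 each step: 33, 41, 49, 57, 65 → 73.
So the next line is 39 g, 73 mL.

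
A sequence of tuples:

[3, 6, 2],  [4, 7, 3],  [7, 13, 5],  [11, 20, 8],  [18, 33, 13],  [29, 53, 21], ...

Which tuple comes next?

[47, 86, 34]

First part: 3, 4, 7, 11, 18, 29 → 47 (each term is the sum of the two before it).
Second part: 6, 7, 13, 20, 33, 53 → 86 (each term is the sum of the two before it).
For the third part, each term is the sum of the two before it: 2, 3, 5, 8, 13, 21 → 34.
So the next tuple is [47, 86, 34].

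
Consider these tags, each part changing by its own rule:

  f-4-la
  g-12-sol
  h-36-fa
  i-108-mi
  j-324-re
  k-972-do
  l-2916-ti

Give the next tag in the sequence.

For the letter, letters move forward 1 place in the alphabet: f, g, h, i, j, k, l → m.
For the second component, ×3 each step: 4, 12, 36, 108, 324, 972, 2916 → 8748.
Note — runs backward through the solfège scale do→ti: la, sol, fa, mi, re, do, ti → la.
Combining the parts gives m-8748-la.

m-8748-la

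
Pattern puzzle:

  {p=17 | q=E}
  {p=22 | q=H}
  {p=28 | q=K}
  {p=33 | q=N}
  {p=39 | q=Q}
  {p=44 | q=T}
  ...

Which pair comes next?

{p=50 | q=W}

P goes 17, 22, 28, 33, 39, 44 → 50 (alternating steps +5, +6, +5, +6, …).
For the q, letters move forward 3 places in the alphabet: E, H, K, N, Q, T → W.
So the next pair is {p=50 | q=W}.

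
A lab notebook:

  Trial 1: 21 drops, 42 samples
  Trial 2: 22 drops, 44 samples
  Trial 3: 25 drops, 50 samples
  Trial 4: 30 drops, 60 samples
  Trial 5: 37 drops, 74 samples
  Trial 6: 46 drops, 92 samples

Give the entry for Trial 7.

Drops — differences are 1, 3, 5, … (increasing by 2 each time): 21, 22, 25, 30, 37, 46 → 57.
Samples: always 2 × the drops, so 42, 44, 50, 60, 74, 92 → 114.
So the next row is 57 drops, 114 samples.

57 drops, 114 samples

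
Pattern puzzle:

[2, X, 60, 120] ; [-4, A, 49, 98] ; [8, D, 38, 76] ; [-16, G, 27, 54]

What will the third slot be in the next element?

Third slot: −11 each step, so 60, 49, 38, 27 → 16.

16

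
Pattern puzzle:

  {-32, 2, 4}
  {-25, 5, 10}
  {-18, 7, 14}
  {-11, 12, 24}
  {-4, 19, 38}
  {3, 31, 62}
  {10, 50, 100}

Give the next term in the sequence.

{17, 81, 162}

First coordinate goes -32, -25, -18, -11, -4, 3, 10 → 17 (+7 each step).
For the second coordinate, each term is the sum of the two before it: 2, 5, 7, 12, 19, 31, 50 → 81.
For the third coordinate, always 2 × the second coordinate: 4, 10, 14, 24, 38, 62, 100 → 162.
So the next term is {17, 81, 162}.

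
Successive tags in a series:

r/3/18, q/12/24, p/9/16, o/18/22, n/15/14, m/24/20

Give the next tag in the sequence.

Letter: letters move back 1 place in the alphabet, so r, q, p, o, n, m → l.
Second component — alternating steps +9, −3, +9, −3, …: 3, 12, 9, 18, 15, 24 → 21.
Third component: alternating steps +6, −8, +6, −8, …, so 18, 24, 16, 22, 14, 20 → 12.
Combining the parts gives l/21/12.

l/21/12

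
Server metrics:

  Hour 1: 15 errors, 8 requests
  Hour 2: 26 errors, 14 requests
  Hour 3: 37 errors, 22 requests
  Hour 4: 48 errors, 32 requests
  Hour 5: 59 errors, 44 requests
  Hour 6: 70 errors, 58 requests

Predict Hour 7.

Errors: 15, 26, 37, 48, 59, 70 → 81 (+11 each step).
Requests: 8, 14, 22, 32, 44, 58 → 74 (differences are 6, 8, 10, … (increasing by 2 each time)).
So the next record is 81 errors, 74 requests.

81 errors, 74 requests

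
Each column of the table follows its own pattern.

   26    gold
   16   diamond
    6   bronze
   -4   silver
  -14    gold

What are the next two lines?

-24  diamond; -34  bronze

First component — −10 each step: 26, 16, 6, -4, -14 → -24 → -34.
Rank: gold, diamond, bronze, silver, gold → diamond → bronze (repeats gold → diamond → bronze → silver).
Putting the parts together: -24  diamond and then -34  bronze.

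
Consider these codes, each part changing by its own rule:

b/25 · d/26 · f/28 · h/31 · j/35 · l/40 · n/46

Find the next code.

Letter: b, d, f, h, j, l, n → p (letters move forward 2 places in the alphabet).
For the second component, differences are 1, 2, 3, … (increasing by 1 each time): 25, 26, 28, 31, 35, 40, 46 → 53.
Putting it together: p/53.

p/53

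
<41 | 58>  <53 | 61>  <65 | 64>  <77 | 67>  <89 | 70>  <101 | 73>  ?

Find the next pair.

<113 | 76>

First component — +12 each step: 41, 53, 65, 77, 89, 101 → 113.
Second component: +3 each step; 58, 61, 64, 67, 70, 73 → 76.
Combining the parts gives <113 | 76>.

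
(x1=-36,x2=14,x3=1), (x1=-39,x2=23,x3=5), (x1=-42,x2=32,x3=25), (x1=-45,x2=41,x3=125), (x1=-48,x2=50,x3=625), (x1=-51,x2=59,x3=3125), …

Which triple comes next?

X1 goes -36, -39, -42, -45, -48, -51 → -54 (−3 each step).
For the x2, +9 each step: 14, 23, 32, 41, 50, 59 → 68.
X3 — ×5 each step: 1, 5, 25, 125, 625, 3125 → 15625.
Putting it together: (x1=-54,x2=68,x3=15625).

(x1=-54,x2=68,x3=15625)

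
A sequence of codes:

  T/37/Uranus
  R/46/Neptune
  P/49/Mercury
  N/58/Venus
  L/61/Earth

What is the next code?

J/70/Mars

Letter: letters move back 2 places in the alphabet; T, R, P, N, L → J.
Second component — alternating steps +9, +3, +9, +3, …: 37, 46, 49, 58, 61 → 70.
Planet: Uranus, Neptune, Mercury, Venus, Earth → Mars (runs through the planets Mercury→Neptune).
Putting it together: J/70/Mars.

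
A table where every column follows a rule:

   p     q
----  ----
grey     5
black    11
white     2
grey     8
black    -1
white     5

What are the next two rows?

Column p — repeats grey → black → white: grey, black, white, grey, black, white → grey → black.
Column q: alternating steps +6, −9, +6, −9, …, so 5, 11, 2, 8, -1, 5 → -4 → 2.
Putting the parts together: grey  -4 and then black  2.

grey  -4; black  2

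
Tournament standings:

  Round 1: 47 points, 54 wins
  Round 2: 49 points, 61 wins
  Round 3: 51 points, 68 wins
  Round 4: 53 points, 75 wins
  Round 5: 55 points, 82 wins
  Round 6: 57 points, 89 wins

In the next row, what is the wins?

96

For the wins, +7 each step: 54, 61, 68, 75, 82, 89 → 96.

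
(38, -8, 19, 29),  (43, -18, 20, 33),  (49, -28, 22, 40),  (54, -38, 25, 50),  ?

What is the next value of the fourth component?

First component: 38, 43, 49, 54 → 60 (alternating steps +5, +6, +5, +6, …).
For the second component, −10 each step: -8, -18, -28, -38 → -48.
For the third component, differences are 1, 2, 3, … (increasing by 1 each time): 19, 20, 22, 25 → 29.
Fourth component: differences are 4, 7, 10, … (increasing by 3 each time), so 29, 33, 40, 50 → 63.

63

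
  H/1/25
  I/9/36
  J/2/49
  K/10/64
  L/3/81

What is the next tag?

M/11/100

Letter: letters move forward 1 place in the alphabet; H, I, J, K, L → M.
Second component — alternating steps +8, −7, +8, −7, …: 1, 9, 2, 10, 3 → 11.
Third component: 25, 36, 49, 64, 81 → 100 (perfect squares: 5², 6², 7², …).
Putting it together: M/11/100.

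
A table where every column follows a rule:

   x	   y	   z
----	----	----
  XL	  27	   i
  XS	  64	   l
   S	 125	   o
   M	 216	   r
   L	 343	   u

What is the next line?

Column x: runs through clothing sizes XS→XL, so XL, XS, S, M, L → XL.
Column y: perfect cubes: 3³, 4³, 5³, …; 27, 64, 125, 216, 343 → 512.
Column z: letters move forward 3 places in the alphabet, so i, l, o, r, u → x.
Putting it together: XL  512  x.

XL  512  x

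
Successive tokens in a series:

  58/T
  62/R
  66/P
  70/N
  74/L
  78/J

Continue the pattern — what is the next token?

82/H

First component goes 58, 62, 66, 70, 74, 78 → 82 (+4 each step).
Letter — letters move back 2 places in the alphabet: T, R, P, N, L, J → H.
Putting it together: 82/H.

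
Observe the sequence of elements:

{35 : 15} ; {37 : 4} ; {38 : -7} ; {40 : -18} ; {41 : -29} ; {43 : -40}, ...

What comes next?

{44 : -51}

First value goes 35, 37, 38, 40, 41, 43 → 44 (alternating steps +2, +1, +2, +1, …).
For the second value, −11 each step: 15, 4, -7, -18, -29, -40 → -51.
Putting it together: {44 : -51}.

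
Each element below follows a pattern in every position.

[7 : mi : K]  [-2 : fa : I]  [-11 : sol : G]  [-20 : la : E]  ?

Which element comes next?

[-29 : ti : C]

For the first coordinate, −9 each step: 7, -2, -11, -20 → -29.
Note goes mi, fa, sol, la → ti (runs through the solfège scale do→ti).
Letter: letters move back 2 places in the alphabet; K, I, G, E → C.
So the next element is [-29 : ti : C].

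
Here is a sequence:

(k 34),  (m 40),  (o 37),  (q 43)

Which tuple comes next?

Letter — letters move forward 2 places in the alphabet: k, m, o, q → s.
Second value goes 34, 40, 37, 43 → 40 (alternating steps +6, −3, +6, −3, …).
Combining the parts gives (s 40).

(s 40)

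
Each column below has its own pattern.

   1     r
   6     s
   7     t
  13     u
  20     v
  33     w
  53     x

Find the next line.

86  y

First component: each term is the sum of the two before it; 1, 6, 7, 13, 20, 33, 53 → 86.
Letter: letters move forward 1 place in the alphabet; r, s, t, u, v, w, x → y.
Putting it together: 86  y.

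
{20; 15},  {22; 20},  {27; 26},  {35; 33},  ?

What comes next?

{46; 41}

First part goes 20, 22, 27, 35 → 46 (differences are 2, 5, 8, … (increasing by 3 each time)).
Second part goes 15, 20, 26, 33 → 41 (differences are 5, 6, 7, … (increasing by 1 each time)).
So the next pair is {46; 41}.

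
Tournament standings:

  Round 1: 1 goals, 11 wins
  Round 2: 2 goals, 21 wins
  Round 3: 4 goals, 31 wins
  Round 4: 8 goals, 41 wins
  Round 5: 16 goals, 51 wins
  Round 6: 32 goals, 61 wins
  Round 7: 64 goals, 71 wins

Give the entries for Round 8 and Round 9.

128 goals, 81 wins; 256 goals, 91 wins

Goals — ×2 each step: 1, 2, 4, 8, 16, 32, 64 → 128 → 256.
Wins — +10 each step: 11, 21, 31, 41, 51, 61, 71 → 81 → 91.
Putting the parts together: 128 goals, 81 wins and then 256 goals, 91 wins.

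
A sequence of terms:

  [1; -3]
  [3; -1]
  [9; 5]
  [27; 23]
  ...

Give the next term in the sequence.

[81; 77]

First slot goes 1, 3, 9, 27 → 81 (×3 each step).
For the second slot, always 4 less than the first slot: -3, -1, 5, 23 → 77.
Putting it together: [81; 77].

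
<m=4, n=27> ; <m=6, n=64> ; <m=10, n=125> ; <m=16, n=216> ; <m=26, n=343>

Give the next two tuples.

<m=42, n=512>, <m=68, n=729>

For the m, each term is the sum of the two before it: 4, 6, 10, 16, 26 → 42 → 68.
N goes 27, 64, 125, 216, 343 → 512 → 729 (perfect cubes: 3³, 4³, 5³, …).
Putting the parts together: <m=42, n=512> and then <m=68, n=729>.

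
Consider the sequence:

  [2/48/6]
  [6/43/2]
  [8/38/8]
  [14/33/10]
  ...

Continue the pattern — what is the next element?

First part: each term is the sum of the two before it, so 2, 6, 8, 14 → 22.
For the second part, −5 each step: 48, 43, 38, 33 → 28.
Third part goes 6, 2, 8, 10 → 18 (each term is the sum of the two before it).
Putting it together: [22/28/18].

[22/28/18]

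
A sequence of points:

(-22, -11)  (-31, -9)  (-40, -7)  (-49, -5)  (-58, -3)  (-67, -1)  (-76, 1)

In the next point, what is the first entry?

-85

First entry goes -22, -31, -40, -49, -58, -67, -76 → -85 (−9 each step).
Second entry: +2 each step, so -11, -9, -7, -5, -3, -1, 1 → 3.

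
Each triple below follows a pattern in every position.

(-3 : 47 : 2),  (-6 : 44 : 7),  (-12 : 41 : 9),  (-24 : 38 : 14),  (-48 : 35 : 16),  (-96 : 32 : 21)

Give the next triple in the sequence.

(-192 : 29 : 23)

First slot: ×2 each step; -3, -6, -12, -24, -48, -96 → -192.
Second slot: −3 each step; 47, 44, 41, 38, 35, 32 → 29.
Third slot — alternating steps +5, +2, +5, +2, …: 2, 7, 9, 14, 16, 21 → 23.
Putting it together: (-192 : 29 : 23).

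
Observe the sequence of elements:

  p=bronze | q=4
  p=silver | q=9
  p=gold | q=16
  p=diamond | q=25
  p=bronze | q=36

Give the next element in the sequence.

p=silver | q=49

For the p, repeats bronze → silver → gold → diamond: bronze, silver, gold, diamond, bronze → silver.
For the q, perfect squares: 2², 3², 4², …: 4, 9, 16, 25, 36 → 49.
Putting it together: p=silver | q=49.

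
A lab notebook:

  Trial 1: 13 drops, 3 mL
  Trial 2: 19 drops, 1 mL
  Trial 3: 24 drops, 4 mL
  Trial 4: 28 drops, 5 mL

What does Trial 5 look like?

Drops: differences are 6, 5, 4, … (decreasing by 1 each time), so 13, 19, 24, 28 → 31.
ML: each term is the sum of the two before it, so 3, 1, 4, 5 → 9.
Combining the parts gives 31 drops, 9 mL.

31 drops, 9 mL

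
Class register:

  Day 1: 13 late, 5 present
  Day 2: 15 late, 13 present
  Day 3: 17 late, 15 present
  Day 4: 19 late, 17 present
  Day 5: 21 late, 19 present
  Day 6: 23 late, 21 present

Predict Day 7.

Late: +2 each step; 13, 15, 17, 19, 21, 23 → 25.
For the present, always the previous value of the late: 5, 13, 15, 17, 19, 21 → 23.
So the next row is 25 late, 23 present.

25 late, 23 present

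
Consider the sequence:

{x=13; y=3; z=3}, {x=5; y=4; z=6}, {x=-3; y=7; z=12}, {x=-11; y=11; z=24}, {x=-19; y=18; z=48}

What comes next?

For the x, −8 each step: 13, 5, -3, -11, -19 → -27.
Y: each term is the sum of the two before it; 3, 4, 7, 11, 18 → 29.
Z: ×2 each step; 3, 6, 12, 24, 48 → 96.
Putting it together: {x=-27; y=29; z=96}.

{x=-27; y=29; z=96}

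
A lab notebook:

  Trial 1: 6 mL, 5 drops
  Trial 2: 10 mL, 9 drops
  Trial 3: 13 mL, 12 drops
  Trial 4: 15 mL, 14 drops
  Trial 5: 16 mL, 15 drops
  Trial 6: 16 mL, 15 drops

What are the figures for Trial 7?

15 mL, 14 drops

ML goes 6, 10, 13, 15, 16, 16 → 15 (differences are 4, 3, 2, … (decreasing by 1 each time)).
For the drops, always 1 less than the mL: 5, 9, 12, 14, 15, 15 → 14.
Combining the parts gives 15 mL, 14 drops.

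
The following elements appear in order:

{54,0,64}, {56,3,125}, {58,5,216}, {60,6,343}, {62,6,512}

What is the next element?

{64,5,729}

First part: 54, 56, 58, 60, 62 → 64 (+2 each step).
Second part: 0, 3, 5, 6, 6 → 5 (differences are 3, 2, 1, … (decreasing by 1 each time)).
Third part: 64, 125, 216, 343, 512 → 729 (perfect cubes: 4³, 5³, 6³, …).
So the next element is {64,5,729}.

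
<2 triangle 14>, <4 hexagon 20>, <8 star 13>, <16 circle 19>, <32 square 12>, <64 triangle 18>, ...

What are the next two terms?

<128 hexagon 11>, <256 star 17>

For the first coordinate, ×2 each step: 2, 4, 8, 16, 32, 64 → 128 → 256.
Shape: triangle, hexagon, star, circle, square, triangle → hexagon → star (repeats triangle → hexagon → star → circle → square).
Third coordinate: alternating steps +6, −7, +6, −7, …, so 14, 20, 13, 19, 12, 18 → 11 → 17.
So the next two terms are <128 hexagon 11> and <256 star 17>.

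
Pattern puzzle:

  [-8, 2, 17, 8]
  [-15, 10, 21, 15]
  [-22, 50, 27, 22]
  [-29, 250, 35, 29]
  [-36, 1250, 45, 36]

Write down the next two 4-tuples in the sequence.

[-43, 6250, 57, 43], [-50, 31250, 71, 50]

First part: −7 each step, so -8, -15, -22, -29, -36 → -43 → -50.
Second part — ×5 each step: 2, 10, 50, 250, 1250 → 6250 → 31250.
Third part goes 17, 21, 27, 35, 45 → 57 → 71 (differences are 4, 6, 8, … (increasing by 2 each time)).
Fourth part: always the negative of the first part, so 8, 15, 22, 29, 36 → 43 → 50.
Putting the parts together: [-43, 6250, 57, 43] and then [-50, 31250, 71, 50].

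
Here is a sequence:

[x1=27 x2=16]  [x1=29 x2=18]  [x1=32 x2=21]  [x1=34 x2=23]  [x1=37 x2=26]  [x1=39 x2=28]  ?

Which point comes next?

X1: 27, 29, 32, 34, 37, 39 → 42 (alternating steps +2, +3, +2, +3, …).
X2: 16, 18, 21, 23, 26, 28 → 31 (always 11 less than the x1).
So the next point is [x1=42 x2=31].

[x1=42 x2=31]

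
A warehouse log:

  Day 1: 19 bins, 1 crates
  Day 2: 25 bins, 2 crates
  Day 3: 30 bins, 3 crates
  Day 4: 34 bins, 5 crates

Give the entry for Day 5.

Bins: 19, 25, 30, 34 → 37 (differences are 6, 5, 4, … (decreasing by 1 each time)).
Crates: each term is the sum of the two before it; 1, 2, 3, 5 → 8.
So the next line is 37 bins, 8 crates.

37 bins, 8 crates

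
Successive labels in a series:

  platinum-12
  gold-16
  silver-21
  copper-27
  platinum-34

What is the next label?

Metal: repeats platinum → gold → silver → copper, so platinum, gold, silver, copper, platinum → gold.
Second component: differences are 4, 5, 6, … (increasing by 1 each time); 12, 16, 21, 27, 34 → 42.
So the next label is gold-42.

gold-42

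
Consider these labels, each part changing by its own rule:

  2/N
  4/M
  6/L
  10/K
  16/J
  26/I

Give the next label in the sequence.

For the first component, each term is the sum of the two before it: 2, 4, 6, 10, 16, 26 → 42.
Letter — letters move back 1 place in the alphabet: N, M, L, K, J, I → H.
Putting it together: 42/H.

42/H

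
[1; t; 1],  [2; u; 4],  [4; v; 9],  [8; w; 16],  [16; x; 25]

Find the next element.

[32; y; 36]

For the first slot, ×2 each step: 1, 2, 4, 8, 16 → 32.
Letter goes t, u, v, w, x → y (letters move forward 1 place in the alphabet).
Third slot: 1, 4, 9, 16, 25 → 36 (perfect squares: 1², 2², 3², …).
Putting it together: [32; y; 36].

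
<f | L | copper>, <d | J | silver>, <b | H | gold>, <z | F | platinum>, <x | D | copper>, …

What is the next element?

First letter — letters move back 2 places in the alphabet, wrapping A→Z: f, d, b, z, x → v.
Second letter — letters move back 2 places in the alphabet: L, J, H, F, D → B.
Metal: repeats copper → silver → gold → platinum; copper, silver, gold, platinum, copper → silver.
Combining the parts gives <v | B | silver>.

<v | B | silver>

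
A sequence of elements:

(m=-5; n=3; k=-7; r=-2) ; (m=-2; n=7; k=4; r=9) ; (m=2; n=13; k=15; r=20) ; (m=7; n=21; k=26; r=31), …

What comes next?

For the m, differences are 3, 4, 5, … (increasing by 1 each time): -5, -2, 2, 7 → 13.
N: differences are 4, 6, 8, … (increasing by 2 each time); 3, 7, 13, 21 → 31.
K: +11 each step; -7, 4, 15, 26 → 37.
R: -2, 9, 20, 31 → 42 (always 5 more than the k).
Putting it together: (m=13; n=31; k=37; r=42).

(m=13; n=31; k=37; r=42)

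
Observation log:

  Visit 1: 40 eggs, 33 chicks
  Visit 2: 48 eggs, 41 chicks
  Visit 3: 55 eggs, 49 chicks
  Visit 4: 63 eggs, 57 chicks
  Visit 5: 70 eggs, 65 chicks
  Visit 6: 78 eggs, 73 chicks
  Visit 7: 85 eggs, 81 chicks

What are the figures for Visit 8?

Eggs: alternating steps +8, +7, +8, +7, …, so 40, 48, 55, 63, 70, 78, 85 → 93.
Chicks: +8 each step; 33, 41, 49, 57, 65, 73, 81 → 89.
So the next row is 93 eggs, 89 chicks.

93 eggs, 89 chicks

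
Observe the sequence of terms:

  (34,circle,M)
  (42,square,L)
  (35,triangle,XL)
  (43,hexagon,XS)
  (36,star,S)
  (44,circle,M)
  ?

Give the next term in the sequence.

(37,square,L)

For the first component, alternating steps +8, −7, +8, −7, …: 34, 42, 35, 43, 36, 44 → 37.
For the shape, repeats circle → square → triangle → hexagon → star: circle, square, triangle, hexagon, star, circle → square.
Size goes M, L, XL, XS, S, M → L (repeats M → L → XL → XS → S).
Putting it together: (37,square,L).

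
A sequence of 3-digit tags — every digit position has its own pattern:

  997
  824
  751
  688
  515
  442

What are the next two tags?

First digit: 9, 8, 7, 6, 5, 4 → 3 → 2 (−1 each step, mod 10).
Second digit: +3 each step, mod 10; 9, 2, 5, 8, 1, 4 → 7 → 0.
Third digit: −3 each step, mod 10, so 7, 4, 1, 8, 5, 2 → 9 → 6.
Putting the parts together: 379 and then 206.

379, 206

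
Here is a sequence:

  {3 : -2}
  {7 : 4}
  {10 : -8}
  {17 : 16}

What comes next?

{27 : -32}

First component goes 3, 7, 10, 17 → 27 (each term is the sum of the two before it).
Second component: ×(-2) each step, so -2, 4, -8, 16 → -32.
Putting it together: {27 : -32}.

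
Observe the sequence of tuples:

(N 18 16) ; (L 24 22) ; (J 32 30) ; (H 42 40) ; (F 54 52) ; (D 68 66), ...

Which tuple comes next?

(B 84 82)

Letter — letters move back 2 places in the alphabet: N, L, J, H, F, D → B.
Second coordinate: 18, 24, 32, 42, 54, 68 → 84 (differences are 6, 8, 10, … (increasing by 2 each time)).
Third coordinate — differences are 6, 8, 10, … (increasing by 2 each time): 16, 22, 30, 40, 52, 66 → 82.
Putting it together: (B 84 82).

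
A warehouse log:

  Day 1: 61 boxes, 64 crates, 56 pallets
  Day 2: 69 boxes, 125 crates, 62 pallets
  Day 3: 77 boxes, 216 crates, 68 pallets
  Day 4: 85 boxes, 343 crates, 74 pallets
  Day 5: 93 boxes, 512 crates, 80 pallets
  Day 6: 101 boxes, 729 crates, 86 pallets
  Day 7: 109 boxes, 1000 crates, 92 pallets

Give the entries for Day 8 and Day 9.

117 boxes, 1331 crates, 98 pallets; 125 boxes, 1728 crates, 104 pallets

Boxes goes 61, 69, 77, 85, 93, 101, 109 → 117 → 125 (+8 each step).
Crates — perfect cubes: 4³, 5³, 6³, …: 64, 125, 216, 343, 512, 729, 1000 → 1331 → 1728.
Pallets: +6 each step, so 56, 62, 68, 74, 80, 86, 92 → 98 → 104.
Putting the parts together: 117 boxes, 1331 crates, 98 pallets and then 125 boxes, 1728 crates, 104 pallets.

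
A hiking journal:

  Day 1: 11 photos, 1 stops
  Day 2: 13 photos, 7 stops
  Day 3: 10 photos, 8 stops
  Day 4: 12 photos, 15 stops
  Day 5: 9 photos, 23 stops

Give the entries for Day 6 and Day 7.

Photos: alternating steps +2, −3, +2, −3, …; 11, 13, 10, 12, 9 → 11 → 8.
For the stops, each term is the sum of the two before it: 1, 7, 8, 15, 23 → 38 → 61.
Putting the parts together: 11 photos, 38 stops and then 8 photos, 61 stops.

11 photos, 38 stops; 8 photos, 61 stops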